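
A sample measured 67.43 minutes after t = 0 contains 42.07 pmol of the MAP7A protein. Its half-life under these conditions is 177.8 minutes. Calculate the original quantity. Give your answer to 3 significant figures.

54.7 pmol

Number of half-lives elapsed: n = 67.43/177.8 ≈ 0.37925.
A₀ = A × 2^n = 42.07 × 2^0.37925 = 42.07 × 1.3007 ≈ 54.719 pmol.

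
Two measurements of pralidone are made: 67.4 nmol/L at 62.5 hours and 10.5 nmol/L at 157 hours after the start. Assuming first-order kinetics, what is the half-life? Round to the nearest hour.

35 hours

Over Δt = 157 − 62.5 = 94.5 hours, the level fell by a factor of 67.4/10.5 ≈ 6.419.
n = log₂(6.419) ≈ 2.6824 half-lives, so t½ = 94.5/2.6824 ≈ 35.23 hours.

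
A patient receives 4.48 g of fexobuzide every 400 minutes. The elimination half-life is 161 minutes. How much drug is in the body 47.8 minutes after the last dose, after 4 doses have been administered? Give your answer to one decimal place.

4.4 g

The 4 doses were given 1247.8, 847.8, 447.8, 47.8 minutes ago.
Total = 4.48·(1/2)^(1247.8/161) + 4.48·(1/2)^(847.8/161) + 4.48·(1/2)^(447.8/161) + 4.48·(1/2)^(47.8/161)
      = 0.020807 + 0.11644 + 0.65163 + 3.6467 ≈ 4.4356 g.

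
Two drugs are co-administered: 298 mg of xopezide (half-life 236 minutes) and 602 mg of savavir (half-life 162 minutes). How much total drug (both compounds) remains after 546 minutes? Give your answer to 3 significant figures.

xopezide: 298 × (1/2)^(546/236) = 298 × (1/2)^2.3136 ≈ 59.947 mg.
savavir: 602 × (1/2)^(546/162) = 602 × (1/2)^3.3704 ≈ 58.212 mg.
Total = 59.947 + 58.212 ≈ 118.16 mg.

118 mg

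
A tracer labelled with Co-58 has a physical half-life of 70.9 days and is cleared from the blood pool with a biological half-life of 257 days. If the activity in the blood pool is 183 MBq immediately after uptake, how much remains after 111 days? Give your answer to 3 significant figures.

45.8 MBq

1/t_eff = 1/t_phys + 1/t_biol = 1/70.9 + 1/257 = 0.017995 per day.
t_eff = 70.9 × 257 / (70.9 + 257) ≈ 55.57 days.
Remaining = 183 × (1/2)^(111/55.57) = 183 × (1/2)^1.9975 ≈ 45.83 MBq.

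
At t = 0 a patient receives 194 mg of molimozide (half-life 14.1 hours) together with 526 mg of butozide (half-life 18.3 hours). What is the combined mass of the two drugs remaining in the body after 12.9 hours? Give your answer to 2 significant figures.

430 mg

molimozide: 194 × (1/2)^(12.9/14.1) = 194 × (1/2)^0.91489 ≈ 102.89 mg.
butozide: 526 × (1/2)^(12.9/18.3) = 526 × (1/2)^0.70492 ≈ 322.69 mg.
Total = 102.89 + 322.69 ≈ 425.58 mg.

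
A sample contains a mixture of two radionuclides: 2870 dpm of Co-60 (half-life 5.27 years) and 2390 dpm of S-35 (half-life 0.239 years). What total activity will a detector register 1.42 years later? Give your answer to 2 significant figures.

Co-60: 2870 × (1/2)^(1.42/5.27) = 2870 × (1/2)^0.26945 ≈ 2381.1 dpm.
S-35: 2390 × (1/2)^(1.42/0.239) = 2390 × (1/2)^5.9414 ≈ 38.891 dpm.
Total = 2381.1 + 38.891 ≈ 2419.9 dpm.

2400 dpm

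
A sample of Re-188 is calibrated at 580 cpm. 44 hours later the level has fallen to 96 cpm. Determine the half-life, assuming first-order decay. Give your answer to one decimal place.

A/A₀ = 96/580 ≈ 0.16552.
n = log₂(6.0417) ≈ 2.5949 half-lives elapsed in 44 hours.
t½ = 44/2.5949 ≈ 16.956 hours.

17.0 hours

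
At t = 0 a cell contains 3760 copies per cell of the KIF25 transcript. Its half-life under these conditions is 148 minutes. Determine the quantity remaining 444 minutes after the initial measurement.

470 copies per cell

Elapsed time is 3 half-lives (444/148).
Each half-life halves the amount: 3760 × (1/2)^3 = 3760/8 = 470 copies per cell.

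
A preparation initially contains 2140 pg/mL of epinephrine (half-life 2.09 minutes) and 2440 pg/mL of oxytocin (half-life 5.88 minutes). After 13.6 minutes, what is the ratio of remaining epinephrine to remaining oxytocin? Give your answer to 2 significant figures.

epinephrine: 2140 × (1/2)^(13.6/2.09) = 2140 × (1/2)^6.5072 ≈ 23.527 pg/mL.
oxytocin: 2440 × (1/2)^(13.6/5.88) = 2440 × (1/2)^2.3129 ≈ 491.05 pg/mL.
Ratio ≈ 23.527 / 491.05 ≈ 0.04791.

0.048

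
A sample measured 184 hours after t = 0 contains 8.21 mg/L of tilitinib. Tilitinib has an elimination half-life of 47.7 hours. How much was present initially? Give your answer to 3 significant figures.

119 mg/L

Number of half-lives elapsed: n = 184/47.7 ≈ 3.8574.
A₀ = A × 2^n = 8.21 × 2^3.8574 = 8.21 × 14.495 ≈ 119 mg/L.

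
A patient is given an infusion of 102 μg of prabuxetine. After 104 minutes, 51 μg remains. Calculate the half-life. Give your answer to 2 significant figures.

A/A₀ = 51/102 ≈ 0.5.
n = log₂(2) ≈ 1 half-life elapsed in 104 minutes.
t½ = 104/1 ≈ 104 minutes.

100 minutes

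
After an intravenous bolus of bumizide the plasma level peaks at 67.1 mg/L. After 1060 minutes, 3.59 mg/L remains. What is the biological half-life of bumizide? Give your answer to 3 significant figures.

A/A₀ = 3.59/67.1 ≈ 0.053502.
n = log₂(18.691) ≈ 4.2243 half-lives elapsed in 1060 minutes.
t½ = 1060/4.2243 ≈ 250.93 minutes.

251 minutes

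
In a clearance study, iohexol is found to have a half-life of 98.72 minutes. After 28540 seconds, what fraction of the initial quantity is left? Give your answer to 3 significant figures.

28540 seconds = 475.667 minutes.
n = 475.667/98.72 ≈ 4.8183 half-lives.
Fraction remaining = (1/2)^4.8183 ≈ 0.035443.

0.0354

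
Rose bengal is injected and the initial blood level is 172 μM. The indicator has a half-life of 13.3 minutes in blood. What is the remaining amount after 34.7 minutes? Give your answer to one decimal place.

28.2 μM

Number of half-lives: n = 34.7/13.3 ≈ 2.609.
Remaining = 172 × (1/2)^2.609 = 172 × 0.16391 ≈ 28.193 μM.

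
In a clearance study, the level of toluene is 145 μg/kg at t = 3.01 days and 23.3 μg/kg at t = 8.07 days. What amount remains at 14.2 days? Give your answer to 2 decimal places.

Over Δt = 8.07 − 3.01 = 5.06 days, the level fell by a factor of 145/23.3 ≈ 6.2232.
n = log₂(6.2232) ≈ 2.6377 half-lives, so t½ = 5.06/2.6377 ≈ 1.9184 days.
From t = 8.07 to t = 14.2: 23.3 × (1/2)^((14.2−8.07)/1.9184) ≈ 2.5435 μg/kg.

2.54 μg/kg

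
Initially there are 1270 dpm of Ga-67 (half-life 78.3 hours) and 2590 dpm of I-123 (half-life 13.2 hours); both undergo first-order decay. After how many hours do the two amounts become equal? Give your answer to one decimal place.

16.3 hours

Set 1270·(1/2)^(t/78.3) = 2590·(1/2)^(t/13.2).
Taking log₂: log₂(1270/2590) = t·(1/78.3 − 1/13.2).
log₂(0.49035) = -1.0281; 1/78.3 − 1/13.2 = -0.062986.
t = -1.0281 / -0.062986 ≈ 16.323 hours.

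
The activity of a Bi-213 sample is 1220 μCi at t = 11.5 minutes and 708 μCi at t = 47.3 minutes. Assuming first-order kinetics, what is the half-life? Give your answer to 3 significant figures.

45.6 minutes

Over Δt = 47.3 − 11.5 = 35.8 minutes, the level fell by a factor of 1220/708 ≈ 1.7232.
n = log₂(1.7232) ≈ 0.78506 half-lives, so t½ = 35.8/0.78506 ≈ 45.602 minutes.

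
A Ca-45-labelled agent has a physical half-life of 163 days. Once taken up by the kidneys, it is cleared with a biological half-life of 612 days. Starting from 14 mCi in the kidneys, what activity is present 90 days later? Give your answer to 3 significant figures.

8.62 mCi

1/t_eff = 1/t_phys + 1/t_biol = 1/163 + 1/612 = 0.007769 per day.
t_eff = 163 × 612 / (163 + 612) ≈ 128.72 days.
Remaining = 14 × (1/2)^(90/128.72) = 14 × (1/2)^0.69921 ≈ 8.6228 mCi.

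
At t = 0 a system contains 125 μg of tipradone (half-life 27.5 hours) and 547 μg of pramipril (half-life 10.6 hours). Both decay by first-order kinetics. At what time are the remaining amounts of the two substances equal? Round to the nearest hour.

Set 125·(1/2)^(t/27.5) = 547·(1/2)^(t/10.6).
Taking log₂: log₂(125/547) = t·(1/27.5 − 1/10.6).
log₂(0.22852) = -2.1296; 1/27.5 − 1/10.6 = -0.057976.
t = -2.1296 / -0.057976 ≈ 36.733 hours.

37 hours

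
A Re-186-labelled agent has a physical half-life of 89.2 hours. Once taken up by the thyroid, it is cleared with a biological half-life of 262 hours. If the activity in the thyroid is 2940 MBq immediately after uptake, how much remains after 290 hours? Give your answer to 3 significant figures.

1/t_eff = 1/t_phys + 1/t_biol = 1/89.2 + 1/262 = 0.015028 per hour.
t_eff = 89.2 × 262 / (89.2 + 262) ≈ 66.544 hours.
Remaining = 2940 × (1/2)^(290/66.544) = 2940 × (1/2)^4.358 ≈ 143.37 MBq.

143 MBq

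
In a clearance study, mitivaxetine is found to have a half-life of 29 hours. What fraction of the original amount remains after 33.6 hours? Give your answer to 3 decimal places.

n = 33.6/29 ≈ 1.1586 half-lives.
Fraction remaining = (1/2)^1.1586 ≈ 0.44794.

0.448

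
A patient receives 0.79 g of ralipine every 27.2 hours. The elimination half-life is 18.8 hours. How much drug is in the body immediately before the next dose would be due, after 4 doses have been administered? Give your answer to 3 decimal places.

The 4 doses were given 108.8, 81.6, 54.4, 27.2 hours ago.
Total = 0.79·(1/2)^(108.8/18.8) + 0.79·(1/2)^(81.6/18.8) + 0.79·(1/2)^(54.4/18.8) + 0.79·(1/2)^(27.2/18.8)
      = 0.014305 + 0.038997 + 0.10631 + 0.2898 ≈ 0.44941 g.

0.449 g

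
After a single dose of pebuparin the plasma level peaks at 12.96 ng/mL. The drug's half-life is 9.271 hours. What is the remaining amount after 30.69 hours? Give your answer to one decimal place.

Number of half-lives: n = 30.69/9.271 ≈ 3.3103.
Remaining = 12.96 × (1/2)^3.3103 = 12.96 × 0.10081 ≈ 1.3065 ng/mL.

1.3 ng/mL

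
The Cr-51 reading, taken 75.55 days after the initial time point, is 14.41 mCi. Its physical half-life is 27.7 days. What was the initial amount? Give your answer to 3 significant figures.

Number of half-lives elapsed: n = 75.55/27.7 ≈ 2.7274.
A₀ = A × 2^n = 14.41 × 2^2.7274 = 14.41 × 6.6228 ≈ 95.434 mCi.

95.4 mCi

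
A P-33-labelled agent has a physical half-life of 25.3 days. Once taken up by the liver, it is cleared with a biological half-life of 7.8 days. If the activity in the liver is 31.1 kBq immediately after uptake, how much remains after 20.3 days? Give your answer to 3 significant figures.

1/t_eff = 1/t_phys + 1/t_biol = 1/25.3 + 1/7.8 = 0.16773 per day.
t_eff = 25.3 × 7.8 / (25.3 + 7.8) ≈ 5.9619 days.
Remaining = 31.1 × (1/2)^(20.3/5.9619) = 31.1 × (1/2)^3.4049 ≈ 2.9361 kBq.

2.94 kBq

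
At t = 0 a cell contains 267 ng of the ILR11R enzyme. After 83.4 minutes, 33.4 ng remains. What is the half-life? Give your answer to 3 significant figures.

27.8 minutes

A/A₀ = 33.4/267 ≈ 0.12509.
n = log₂(7.994) ≈ 2.9989 half-lives elapsed in 83.4 minutes.
t½ = 83.4/2.9989 ≈ 27.81 minutes.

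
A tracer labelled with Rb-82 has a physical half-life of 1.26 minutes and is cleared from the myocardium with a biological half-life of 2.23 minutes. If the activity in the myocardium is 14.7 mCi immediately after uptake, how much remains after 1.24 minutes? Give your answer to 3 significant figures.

1/t_eff = 1/t_phys + 1/t_biol = 1/1.26 + 1/2.23 = 1.2421 per minute.
t_eff = 1.26 × 2.23 / (1.26 + 2.23) ≈ 0.8051 minutes.
Remaining = 14.7 × (1/2)^(1.24/0.8051) = 14.7 × (1/2)^1.5402 ≈ 5.0545 mCi.

5.05 mCi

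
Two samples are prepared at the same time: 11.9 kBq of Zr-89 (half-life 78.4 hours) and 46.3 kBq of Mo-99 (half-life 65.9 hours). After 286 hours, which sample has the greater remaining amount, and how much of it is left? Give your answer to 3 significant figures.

Zr-89: 11.9 × (1/2)^3.648 ≈ 0.9493 kBq.
Mo-99: 46.3 × (1/2)^4.3399 ≈ 2.2863 kBq.
Mo-99 has more remaining, at ≈ 2.2863 kBq.

Mo-99, 2.29 kBq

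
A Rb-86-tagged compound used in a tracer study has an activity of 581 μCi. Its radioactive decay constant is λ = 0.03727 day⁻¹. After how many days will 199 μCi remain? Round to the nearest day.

t½ = ln 2 / λ = 0.69315 / 0.03727 ≈ 18.598 days.
Fraction remaining = 199/581 ≈ 0.34251.
n = log₂(581/199) = ln(2.9196)/ln 2 ≈ 1.5458 half-lives.
t = n × t½ = 1.5458 × 18.598 ≈ 28.748 days.

29 days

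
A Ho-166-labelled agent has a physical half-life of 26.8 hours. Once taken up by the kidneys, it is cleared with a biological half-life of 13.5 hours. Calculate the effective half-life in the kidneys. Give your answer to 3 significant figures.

1/t_eff = 1/t_phys + 1/t_biol = 1/26.8 + 1/13.5 = 0.11139 per hour.
t_eff = 26.8 × 13.5 / (26.8 + 13.5) ≈ 8.9777 hours.

8.98 hours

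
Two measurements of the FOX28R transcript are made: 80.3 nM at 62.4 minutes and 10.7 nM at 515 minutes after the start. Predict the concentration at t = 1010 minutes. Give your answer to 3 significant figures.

Over Δt = 515 − 62.4 = 452.6 minutes, the level fell by a factor of 80.3/10.7 ≈ 7.5047.
n = log₂(7.5047) ≈ 2.9078 half-lives, so t½ = 452.6/2.9078 ≈ 155.65 minutes.
From t = 515 to t = 1010: 10.7 × (1/2)^((1010−515)/155.65) ≈ 1.1805 nM.

1.18 nM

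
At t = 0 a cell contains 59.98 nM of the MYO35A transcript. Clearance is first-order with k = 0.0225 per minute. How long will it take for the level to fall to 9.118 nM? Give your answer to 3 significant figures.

t½ = ln 2 / k = 0.69315 / 0.0225 ≈ 30.807 minutes.
Fraction remaining = 9.118/59.98 ≈ 0.15202.
n = log₂(59.98/9.118) = ln(6.5782)/ln 2 ≈ 2.7177 half-lives.
t = n × t½ = 2.7177 × 30.807 ≈ 83.723 minutes.

83.7 minutes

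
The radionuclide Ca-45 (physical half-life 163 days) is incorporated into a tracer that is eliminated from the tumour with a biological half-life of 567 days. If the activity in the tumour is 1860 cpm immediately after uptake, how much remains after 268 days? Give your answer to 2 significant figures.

1/t_eff = 1/t_phys + 1/t_biol = 1/163 + 1/567 = 0.0078986 per day.
t_eff = 163 × 567 / (163 + 567) ≈ 126.6 days.
Remaining = 1860 × (1/2)^(268/126.6) = 1860 × (1/2)^2.1168 ≈ 428.83 cpm.

430 cpm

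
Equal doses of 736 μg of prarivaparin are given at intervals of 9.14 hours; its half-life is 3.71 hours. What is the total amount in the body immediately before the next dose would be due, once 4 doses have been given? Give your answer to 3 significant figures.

163 μg

The 4 doses were given 36.56, 27.42, 18.28, 9.14 hours ago.
Total = 736·(1/2)^(36.56/3.71) + 736·(1/2)^(27.42/3.71) + 736·(1/2)^(18.28/3.71) + 736·(1/2)^(9.14/3.71)
      = 0.79505 + 4.3855 + 24.19 + 133.43 ≈ 162.8 μg.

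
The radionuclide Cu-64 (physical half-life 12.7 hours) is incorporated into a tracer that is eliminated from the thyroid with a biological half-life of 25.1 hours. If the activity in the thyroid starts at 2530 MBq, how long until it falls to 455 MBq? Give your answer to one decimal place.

20.9 hours

1/t_eff = 1/t_phys + 1/t_biol = 1/12.7 + 1/25.1 = 0.11858 per hour.
t_eff = 12.7 × 25.1 / (12.7 + 25.1) ≈ 8.4331 hours.
n = log₂(2530/455) ≈ 2.4752; t = 2.4752 × 8.4331 ≈ 20.874 hours.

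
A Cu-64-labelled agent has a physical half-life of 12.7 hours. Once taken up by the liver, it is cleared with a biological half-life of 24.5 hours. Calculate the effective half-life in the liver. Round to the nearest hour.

1/t_eff = 1/t_phys + 1/t_biol = 1/12.7 + 1/24.5 = 0.11956 per hour.
t_eff = 12.7 × 24.5 / (12.7 + 24.5) ≈ 8.3642 hours.

8 hours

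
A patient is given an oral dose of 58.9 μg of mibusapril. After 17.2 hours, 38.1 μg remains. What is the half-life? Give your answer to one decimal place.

27.4 hours

A/A₀ = 38.1/58.9 ≈ 0.64686.
n = log₂(1.5459) ≈ 0.62848 half-lives elapsed in 17.2 hours.
t½ = 17.2/0.62848 ≈ 27.368 hours.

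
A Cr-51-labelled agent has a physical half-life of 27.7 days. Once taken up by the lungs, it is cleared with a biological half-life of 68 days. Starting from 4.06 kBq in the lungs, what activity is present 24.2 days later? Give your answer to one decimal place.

1/t_eff = 1/t_phys + 1/t_biol = 1/27.7 + 1/68 = 0.050807 per day.
t_eff = 27.7 × 68 / (27.7 + 68) ≈ 19.682 days.
Remaining = 4.06 × (1/2)^(24.2/19.682) = 4.06 × (1/2)^1.2295 ≈ 1.7314 kBq.

1.7 kBq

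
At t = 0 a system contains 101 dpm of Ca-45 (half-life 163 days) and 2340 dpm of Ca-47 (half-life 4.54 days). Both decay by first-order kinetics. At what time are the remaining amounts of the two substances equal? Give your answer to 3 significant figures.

21.2 days

Set 101·(1/2)^(t/163) = 2340·(1/2)^(t/4.54).
Taking log₂: log₂(101/2340) = t·(1/163 − 1/4.54).
log₂(0.043162) = -4.5341; 1/163 − 1/4.54 = -0.21413.
t = -4.5341 / -0.21413 ≈ 21.174 days.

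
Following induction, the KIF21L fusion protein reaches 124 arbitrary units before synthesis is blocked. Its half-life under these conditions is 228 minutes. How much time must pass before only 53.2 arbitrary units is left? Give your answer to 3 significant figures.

Fraction remaining = 53.2/124 ≈ 0.42903.
n = log₂(124/53.2) = ln(2.3308)/ln 2 ≈ 1.2208 half-lives.
t = n × t½ = 1.2208 × 228 ≈ 278.35 minutes.

278 minutes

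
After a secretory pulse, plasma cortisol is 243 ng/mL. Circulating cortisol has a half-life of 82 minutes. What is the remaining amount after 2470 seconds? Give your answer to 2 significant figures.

Convert the elapsed time: 2470 seconds = 41.1667 minutes.
Number of half-lives: n = 41.1667/82 ≈ 0.50203.
Remaining = 243 × (1/2)^0.50203 = 243 × 0.70611 ≈ 171.59 ng/mL.

170 ng/mL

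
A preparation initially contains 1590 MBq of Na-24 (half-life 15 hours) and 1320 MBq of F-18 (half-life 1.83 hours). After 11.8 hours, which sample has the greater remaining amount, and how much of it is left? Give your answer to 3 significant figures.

Na-24, 922 MBq

Na-24: 1590 × (1/2)^0.78667 ≈ 921.69 MBq.
F-18: 1320 × (1/2)^6.4481 ≈ 15.118 MBq.
Na-24 has more remaining, at ≈ 921.69 MBq.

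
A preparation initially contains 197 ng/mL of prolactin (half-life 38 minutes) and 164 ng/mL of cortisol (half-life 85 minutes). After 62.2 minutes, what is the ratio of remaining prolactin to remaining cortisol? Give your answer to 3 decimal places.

0.641

prolactin: 197 × (1/2)^(62.2/38) = 197 × (1/2)^1.6368 ≈ 63.347 ng/mL.
cortisol: 164 × (1/2)^(62.2/85) = 164 × (1/2)^0.73176 ≈ 98.755 ng/mL.
Ratio ≈ 63.347 / 98.755 ≈ 0.64146.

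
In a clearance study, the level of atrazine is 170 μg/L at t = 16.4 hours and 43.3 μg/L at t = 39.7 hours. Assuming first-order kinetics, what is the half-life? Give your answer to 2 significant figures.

Over Δt = 39.7 − 16.4 = 23.3 hours, the level fell by a factor of 170/43.3 ≈ 3.9261.
n = log₂(3.9261) ≈ 1.9731 half-lives, so t½ = 23.3/1.9731 ≈ 11.809 hours.

12 hours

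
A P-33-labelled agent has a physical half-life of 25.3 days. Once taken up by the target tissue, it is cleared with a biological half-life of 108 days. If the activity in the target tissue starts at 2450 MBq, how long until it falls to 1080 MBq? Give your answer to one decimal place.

1/t_eff = 1/t_phys + 1/t_biol = 1/25.3 + 1/108 = 0.048785 per day.
t_eff = 25.3 × 108 / (25.3 + 108) ≈ 20.498 days.
n = log₂(2450/1080) ≈ 1.1818; t = 1.1818 × 20.498 ≈ 24.224 days.

24.2 days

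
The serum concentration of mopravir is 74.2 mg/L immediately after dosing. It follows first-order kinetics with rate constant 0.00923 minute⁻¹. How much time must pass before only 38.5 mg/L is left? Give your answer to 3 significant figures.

71.1 minutes

t½ = ln 2 / λ = 0.69315 / 0.00923 ≈ 75.097 minutes.
Fraction remaining = 38.5/74.2 ≈ 0.51887.
n = log₂(74.2/38.5) = ln(1.9273)/ln 2 ≈ 0.94656 half-lives.
t = n × t½ = 0.94656 × 75.097 ≈ 71.084 minutes.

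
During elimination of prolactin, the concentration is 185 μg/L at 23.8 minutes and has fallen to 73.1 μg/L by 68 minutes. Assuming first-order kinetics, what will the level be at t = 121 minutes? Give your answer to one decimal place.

Over Δt = 68 − 23.8 = 44.2 minutes, the level fell by a factor of 185/73.1 ≈ 2.5308.
n = log₂(2.5308) ≈ 1.3396 half-lives, so t½ = 44.2/1.3396 ≈ 32.995 minutes.
From t = 68 to t = 121: 73.1 × (1/2)^((121−68)/32.995) ≈ 24.009 μg/L.

24.0 μg/L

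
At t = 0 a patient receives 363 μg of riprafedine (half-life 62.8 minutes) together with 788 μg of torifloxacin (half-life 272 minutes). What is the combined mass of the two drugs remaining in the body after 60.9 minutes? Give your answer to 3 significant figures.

860 μg

riprafedine: 363 × (1/2)^(60.9/62.8) = 363 × (1/2)^0.96975 ≈ 185.35 μg.
torifloxacin: 788 × (1/2)^(60.9/272) = 788 × (1/2)^0.2239 ≈ 674.72 μg.
Total = 185.35 + 674.72 ≈ 860.07 μg.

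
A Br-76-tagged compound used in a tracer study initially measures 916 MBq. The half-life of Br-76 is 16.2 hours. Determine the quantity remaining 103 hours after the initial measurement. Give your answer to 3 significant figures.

Number of half-lives: n = 103/16.2 ≈ 6.358.
Remaining = 916 × (1/2)^6.358 = 916 × 0.012191 ≈ 11.167 MBq.

11.2 MBq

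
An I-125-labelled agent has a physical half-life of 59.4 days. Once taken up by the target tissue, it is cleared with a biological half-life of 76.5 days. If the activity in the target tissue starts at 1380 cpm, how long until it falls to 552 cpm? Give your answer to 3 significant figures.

44.2 days

1/t_eff = 1/t_phys + 1/t_biol = 1/59.4 + 1/76.5 = 0.029907 per day.
t_eff = 59.4 × 76.5 / (59.4 + 76.5) ≈ 33.437 days.
n = log₂(1380/552) ≈ 1.3219; t = 1.3219 × 33.437 ≈ 44.201 days.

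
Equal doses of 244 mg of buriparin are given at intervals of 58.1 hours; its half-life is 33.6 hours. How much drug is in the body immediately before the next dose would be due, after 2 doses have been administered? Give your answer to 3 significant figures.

95.8 mg

The 2 doses were given 116.2, 58.1 hours ago.
Total = 244·(1/2)^(116.2/33.6) + 244·(1/2)^(58.1/33.6)
      = 22.199 + 73.597 ≈ 95.795 mg.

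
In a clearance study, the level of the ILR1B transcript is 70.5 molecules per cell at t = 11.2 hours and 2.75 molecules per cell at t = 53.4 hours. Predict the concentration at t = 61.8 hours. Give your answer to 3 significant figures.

Over Δt = 53.4 − 11.2 = 42.2 hours, the level fell by a factor of 70.5/2.75 ≈ 25.636.
n = log₂(25.636) ≈ 4.6801 half-lives, so t½ = 42.2/4.6801 ≈ 9.0169 hours.
From t = 53.4 to t = 61.8: 2.75 × (1/2)^((61.8−53.4)/9.0169) ≈ 1.4418 molecules per cell.

1.44 molecules per cell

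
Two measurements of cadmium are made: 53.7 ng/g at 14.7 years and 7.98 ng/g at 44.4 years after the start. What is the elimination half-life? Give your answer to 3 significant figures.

Over Δt = 44.4 − 14.7 = 29.7 years, the level fell by a factor of 53.7/7.98 ≈ 6.7293.
n = log₂(6.7293) ≈ 2.7505 half-lives, so t½ = 29.7/2.7505 ≈ 10.798 years.

10.8 years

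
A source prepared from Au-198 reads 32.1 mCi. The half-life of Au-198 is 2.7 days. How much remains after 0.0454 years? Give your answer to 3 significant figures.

Convert the elapsed time: 0.0454 years = 16.571 days.
Number of half-lives: n = 16.571/2.7 ≈ 6.1374.
Remaining = 32.1 × (1/2)^6.1374 = 32.1 × 0.014205 ≈ 0.456 mCi.

0.456 mCi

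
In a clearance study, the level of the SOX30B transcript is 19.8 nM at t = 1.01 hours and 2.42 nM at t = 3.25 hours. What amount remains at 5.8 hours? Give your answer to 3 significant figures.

Over Δt = 3.25 − 1.01 = 2.24 hours, the level fell by a factor of 19.8/2.42 ≈ 8.1818.
n = log₂(8.1818) ≈ 3.0324 half-lives, so t½ = 2.24/3.0324 ≈ 0.73868 hours.
From t = 3.25 to t = 5.8: 2.42 × (1/2)^((5.8−3.25)/0.73868) ≈ 0.22112 nM.

0.221 nM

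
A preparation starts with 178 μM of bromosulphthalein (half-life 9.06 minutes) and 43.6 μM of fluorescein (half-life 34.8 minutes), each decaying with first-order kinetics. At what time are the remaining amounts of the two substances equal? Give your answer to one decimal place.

24.9 minutes

Set 178·(1/2)^(t/9.06) = 43.6·(1/2)^(t/34.8).
Taking log₂: log₂(178/43.6) = t·(1/9.06 − 1/34.8).
log₂(4.0826) = 2.0295; 1/9.06 − 1/34.8 = 0.08164.
t = 2.0295 / 0.08164 ≈ 24.859 minutes.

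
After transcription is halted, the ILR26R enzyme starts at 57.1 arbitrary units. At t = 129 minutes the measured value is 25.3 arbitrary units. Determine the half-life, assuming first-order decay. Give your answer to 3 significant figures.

A/A₀ = 25.3/57.1 ≈ 0.44308.
n = log₂(2.2569) ≈ 1.1744 half-lives elapsed in 129 minutes.
t½ = 129/1.1744 ≈ 109.85 minutes.

110 minutes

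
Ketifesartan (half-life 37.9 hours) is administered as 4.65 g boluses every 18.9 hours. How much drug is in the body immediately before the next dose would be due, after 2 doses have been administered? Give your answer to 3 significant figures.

5.62 g

The 2 doses were given 37.8, 18.9 hours ago.
Total = 4.65·(1/2)^(37.8/37.9) + 4.65·(1/2)^(18.9/37.9)
      = 2.3293 + 3.2911 ≈ 5.6203 g.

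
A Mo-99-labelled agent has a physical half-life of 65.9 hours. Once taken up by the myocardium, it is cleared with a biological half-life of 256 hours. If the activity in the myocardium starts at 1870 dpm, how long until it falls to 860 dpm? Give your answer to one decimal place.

1/t_eff = 1/t_phys + 1/t_biol = 1/65.9 + 1/256 = 0.019081 per hour.
t_eff = 65.9 × 256 / (65.9 + 256) ≈ 52.409 hours.
n = log₂(1870/860) ≈ 1.1206; t = 1.1206 × 52.409 ≈ 58.731 hours.

58.7 hours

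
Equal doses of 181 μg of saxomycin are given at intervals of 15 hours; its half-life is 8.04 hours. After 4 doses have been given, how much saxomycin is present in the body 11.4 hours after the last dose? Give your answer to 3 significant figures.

The 4 doses were given 56.4, 41.4, 26.4, 11.4 hours ago.
Total = 181·(1/2)^(56.4/8.04) + 181·(1/2)^(41.4/8.04) + 181·(1/2)^(26.4/8.04) + 181·(1/2)^(11.4/8.04)
      = 1.3995 + 5.1003 + 18.588 + 67.74 ≈ 92.827 μg.

92.8 μg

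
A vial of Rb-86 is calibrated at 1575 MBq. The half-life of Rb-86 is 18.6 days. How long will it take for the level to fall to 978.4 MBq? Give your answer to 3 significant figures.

Fraction remaining = 978.4/1575 ≈ 0.62121.
n = log₂(1575/978.4) = ln(1.6098)/ln 2 ≈ 0.68686 half-lives.
t = n × t½ = 0.68686 × 18.6 ≈ 12.776 days.

12.8 days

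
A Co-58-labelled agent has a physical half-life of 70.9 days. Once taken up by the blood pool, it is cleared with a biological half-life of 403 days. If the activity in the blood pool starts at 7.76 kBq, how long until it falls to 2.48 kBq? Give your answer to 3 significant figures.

1/t_eff = 1/t_phys + 1/t_biol = 1/70.9 + 1/403 = 0.016586 per day.
t_eff = 70.9 × 403 / (70.9 + 403) ≈ 60.293 days.
n = log₂(7.76/2.48) ≈ 1.6457; t = 1.6457 × 60.293 ≈ 99.225 days.

99.2 days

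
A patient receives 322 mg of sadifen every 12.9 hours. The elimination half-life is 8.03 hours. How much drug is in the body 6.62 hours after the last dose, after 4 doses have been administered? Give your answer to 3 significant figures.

The 4 doses were given 45.32, 32.42, 19.52, 6.62 hours ago.
Total = 322·(1/2)^(45.32/8.03) + 322·(1/2)^(32.42/8.03) + 322·(1/2)^(19.52/8.03) + 322·(1/2)^(6.62/8.03)
      = 6.4401 + 19.611 + 59.715 + 181.84 ≈ 267.6 mg.

268 mg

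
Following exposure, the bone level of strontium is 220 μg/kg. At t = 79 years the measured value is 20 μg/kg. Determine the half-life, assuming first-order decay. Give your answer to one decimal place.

A/A₀ = 20/220 ≈ 0.090909.
n = log₂(11) ≈ 3.4594 half-lives elapsed in 79 years.
t½ = 79/3.4594 ≈ 22.836 years.

22.8 years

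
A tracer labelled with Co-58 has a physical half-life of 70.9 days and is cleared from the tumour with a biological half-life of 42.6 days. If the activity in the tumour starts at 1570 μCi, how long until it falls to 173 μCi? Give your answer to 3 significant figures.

84.7 days

1/t_eff = 1/t_phys + 1/t_biol = 1/70.9 + 1/42.6 = 0.037579 per day.
t_eff = 70.9 × 42.6 / (70.9 + 42.6) ≈ 26.611 days.
n = log₂(1570/173) ≈ 3.1819; t = 3.1819 × 26.611 ≈ 84.674 days.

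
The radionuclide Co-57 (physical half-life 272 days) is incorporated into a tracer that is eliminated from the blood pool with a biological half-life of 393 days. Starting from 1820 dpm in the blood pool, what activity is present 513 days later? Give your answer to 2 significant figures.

200 dpm

1/t_eff = 1/t_phys + 1/t_biol = 1/272 + 1/393 = 0.006221 per day.
t_eff = 272 × 393 / (272 + 393) ≈ 160.75 days.
Remaining = 1820 × (1/2)^(513/160.75) = 1820 × (1/2)^3.1914 ≈ 199.24 dpm.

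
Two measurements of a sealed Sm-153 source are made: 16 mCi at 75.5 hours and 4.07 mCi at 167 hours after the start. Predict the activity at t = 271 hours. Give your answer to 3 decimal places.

0.859 mCi

Over Δt = 167 − 75.5 = 91.5 hours, the level fell by a factor of 16/4.07 ≈ 3.9312.
n = log₂(3.9312) ≈ 1.975 half-lives, so t½ = 91.5/1.975 ≈ 46.33 hours.
From t = 167 to t = 271: 4.07 × (1/2)^((271−167)/46.33) ≈ 0.85872 mCi.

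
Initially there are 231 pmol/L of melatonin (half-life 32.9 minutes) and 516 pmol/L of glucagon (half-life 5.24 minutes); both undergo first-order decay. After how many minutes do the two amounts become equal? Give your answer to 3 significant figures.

7.23 minutes

Set 231·(1/2)^(t/32.9) = 516·(1/2)^(t/5.24).
Taking log₂: log₂(231/516) = t·(1/32.9 − 1/5.24).
log₂(0.44767) = -1.1595; 1/32.9 − 1/5.24 = -0.16044.
t = -1.1595 / -0.16044 ≈ 7.2267 minutes.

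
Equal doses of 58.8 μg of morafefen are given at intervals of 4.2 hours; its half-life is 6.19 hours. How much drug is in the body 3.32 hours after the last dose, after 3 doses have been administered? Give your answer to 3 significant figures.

81.7 μg

The 3 doses were given 11.72, 7.52, 3.32 hours ago.
Total = 58.8·(1/2)^(11.72/6.19) + 58.8·(1/2)^(7.52/6.19) + 58.8·(1/2)^(3.32/6.19)
      = 15.828 + 25.332 + 40.543 ≈ 81.703 μg.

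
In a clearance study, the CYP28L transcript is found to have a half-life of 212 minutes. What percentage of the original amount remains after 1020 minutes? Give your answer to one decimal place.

3.6%

n = 1020/212 ≈ 4.8113 half-lives.
Fraction remaining = (1/2)^4.8113 ≈ 0.035616, i.e. 3.5616%.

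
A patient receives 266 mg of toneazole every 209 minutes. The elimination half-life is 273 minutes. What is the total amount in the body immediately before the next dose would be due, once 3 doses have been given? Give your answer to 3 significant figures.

303 mg

The 3 doses were given 627, 418, 209 minutes ago.
Total = 266·(1/2)^(627/273) + 266·(1/2)^(418/273) + 266·(1/2)^(209/273)
      = 54.138 + 92.037 + 156.47 ≈ 302.64 mg.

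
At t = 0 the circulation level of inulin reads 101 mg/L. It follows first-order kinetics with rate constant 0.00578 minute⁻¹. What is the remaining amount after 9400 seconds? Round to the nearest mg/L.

t½ = ln 2 / λ = 0.69315 / 0.00578 ≈ 119.92 minutes.
Convert the elapsed time: 9400 seconds = 156.667 minutes.
Number of half-lives: n = 156.667/119.92 ≈ 1.3064.
Remaining = 101 × (1/2)^1.3064 = 101 × 0.40433 ≈ 40.837 mg/L.

41 mg/L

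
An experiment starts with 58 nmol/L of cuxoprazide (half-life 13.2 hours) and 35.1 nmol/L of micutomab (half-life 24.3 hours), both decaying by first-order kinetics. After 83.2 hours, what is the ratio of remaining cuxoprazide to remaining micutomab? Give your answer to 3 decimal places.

cuxoprazide: 58 × (1/2)^(83.2/13.2) = 58 × (1/2)^6.303 ≈ 0.73456 nmol/L.
micutomab: 35.1 × (1/2)^(83.2/24.3) = 35.1 × (1/2)^3.4239 ≈ 3.2705 nmol/L.
Ratio ≈ 0.73456 / 3.2705 ≈ 0.2246.

0.225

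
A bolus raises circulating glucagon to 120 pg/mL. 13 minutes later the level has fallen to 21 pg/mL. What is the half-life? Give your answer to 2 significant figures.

A/A₀ = 21/120 ≈ 0.175.
n = log₂(5.7143) ≈ 2.5146 half-lives elapsed in 13 minutes.
t½ = 13/2.5146 ≈ 5.1699 minutes.

5.2 minutes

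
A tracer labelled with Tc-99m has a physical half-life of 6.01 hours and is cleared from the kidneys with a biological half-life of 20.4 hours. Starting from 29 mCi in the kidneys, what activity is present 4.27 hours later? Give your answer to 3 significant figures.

1/t_eff = 1/t_phys + 1/t_biol = 1/6.01 + 1/20.4 = 0.21541 per hour.
t_eff = 6.01 × 20.4 / (6.01 + 20.4) ≈ 4.6423 hours.
Remaining = 29 × (1/2)^(4.27/4.6423) = 29 × (1/2)^0.9198 ≈ 15.329 mCi.

15.3 mCi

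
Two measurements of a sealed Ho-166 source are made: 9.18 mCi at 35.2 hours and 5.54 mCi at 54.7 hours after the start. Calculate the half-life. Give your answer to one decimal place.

Over Δt = 54.7 − 35.2 = 19.5 hours, the level fell by a factor of 9.18/5.54 ≈ 1.657.
n = log₂(1.657) ≈ 0.72861 half-lives, so t½ = 19.5/0.72861 ≈ 26.763 hours.

26.8 hours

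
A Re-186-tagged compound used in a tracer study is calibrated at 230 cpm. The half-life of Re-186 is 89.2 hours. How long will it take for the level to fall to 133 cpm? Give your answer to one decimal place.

70.5 hours

Fraction remaining = 133/230 ≈ 0.57826.
n = log₂(230/133) = ln(1.7293)/ln 2 ≈ 0.79021 half-lives.
t = n × t½ = 0.79021 × 89.2 ≈ 70.487 hours.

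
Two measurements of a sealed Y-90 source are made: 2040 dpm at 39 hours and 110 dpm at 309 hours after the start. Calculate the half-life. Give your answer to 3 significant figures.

64.1 hours

Over Δt = 309 − 39 = 270 hours, the level fell by a factor of 2040/110 ≈ 18.545.
n = log₂(18.545) ≈ 4.213 half-lives, so t½ = 270/4.213 ≈ 64.087 hours.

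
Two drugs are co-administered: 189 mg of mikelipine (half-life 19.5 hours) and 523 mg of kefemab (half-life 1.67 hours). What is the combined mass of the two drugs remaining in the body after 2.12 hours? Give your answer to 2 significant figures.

mikelipine: 189 × (1/2)^(2.12/19.5) = 189 × (1/2)^0.10872 ≈ 175.28 mg.
kefemab: 523 × (1/2)^(2.12/1.67) = 523 × (1/2)^1.2695 ≈ 216.95 mg.
Total = 175.28 + 216.95 ≈ 392.23 mg.

390 mg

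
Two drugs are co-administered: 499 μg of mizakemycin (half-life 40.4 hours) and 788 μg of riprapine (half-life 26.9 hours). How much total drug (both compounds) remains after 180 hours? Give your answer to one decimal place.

mizakemycin: 499 × (1/2)^(180/40.4) = 499 × (1/2)^4.4554 ≈ 22.745 μg.
riprapine: 788 × (1/2)^(180/26.9) = 788 × (1/2)^6.6914 ≈ 7.6243 μg.
Total = 22.745 + 7.6243 ≈ 30.369 μg.

30.4 μg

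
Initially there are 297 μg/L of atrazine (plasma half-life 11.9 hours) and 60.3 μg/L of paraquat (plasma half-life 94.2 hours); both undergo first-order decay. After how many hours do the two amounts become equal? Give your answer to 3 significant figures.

Set 297·(1/2)^(t/11.9) = 60.3·(1/2)^(t/94.2).
Taking log₂: log₂(297/60.3) = t·(1/11.9 − 1/94.2).
log₂(4.9254) = 2.3002; 1/11.9 − 1/94.2 = 0.073418.
t = 2.3002 / 0.073418 ≈ 31.331 hours.

31.3 hours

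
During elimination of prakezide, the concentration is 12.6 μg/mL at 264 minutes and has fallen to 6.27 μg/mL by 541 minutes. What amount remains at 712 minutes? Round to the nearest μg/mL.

4 μg/mL

Over Δt = 541 − 264 = 277 minutes, the level fell by a factor of 12.6/6.27 ≈ 2.0096.
n = log₂(2.0096) ≈ 1.0069 half-lives, so t½ = 277/1.0069 ≈ 275.11 minutes.
From t = 541 to t = 712: 6.27 × (1/2)^((712−541)/275.11) ≈ 4.0752 μg/mL.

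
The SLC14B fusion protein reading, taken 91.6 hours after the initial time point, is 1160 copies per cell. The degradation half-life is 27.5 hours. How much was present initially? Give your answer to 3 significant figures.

Number of half-lives elapsed: n = 91.6/27.5 ≈ 3.3309.
A₀ = A × 2^n = 1160 × 2^3.3309 = 1160 × 10.062 ≈ 11672 copies per cell.

11700 copies per cell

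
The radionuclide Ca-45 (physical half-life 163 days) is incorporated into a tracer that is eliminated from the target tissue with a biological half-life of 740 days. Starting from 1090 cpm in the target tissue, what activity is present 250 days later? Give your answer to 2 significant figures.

300 cpm

1/t_eff = 1/t_phys + 1/t_biol = 1/163 + 1/740 = 0.0074863 per day.
t_eff = 163 × 740 / (163 + 740) ≈ 133.58 days.
Remaining = 1090 × (1/2)^(250/133.58) = 1090 × (1/2)^1.8716 ≈ 297.87 cpm.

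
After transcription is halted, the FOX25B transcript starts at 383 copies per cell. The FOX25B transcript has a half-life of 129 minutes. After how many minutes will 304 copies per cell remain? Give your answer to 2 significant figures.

Fraction remaining = 304/383 ≈ 0.79373.
n = log₂(383/304) = ln(1.2599)/ln 2 ≈ 0.33327 half-lives.
t = n × t½ = 0.33327 × 129 ≈ 42.992 minutes.

43 minutes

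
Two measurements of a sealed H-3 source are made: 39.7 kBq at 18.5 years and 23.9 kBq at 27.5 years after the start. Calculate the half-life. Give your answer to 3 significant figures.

Over Δt = 27.5 − 18.5 = 9 years, the level fell by a factor of 39.7/23.9 ≈ 1.6611.
n = log₂(1.6611) ≈ 0.73213 half-lives, so t½ = 9/0.73213 ≈ 12.293 years.

12.3 years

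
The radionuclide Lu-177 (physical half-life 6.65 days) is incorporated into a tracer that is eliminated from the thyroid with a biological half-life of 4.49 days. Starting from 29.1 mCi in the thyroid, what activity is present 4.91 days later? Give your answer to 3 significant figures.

1/t_eff = 1/t_phys + 1/t_biol = 1/6.65 + 1/4.49 = 0.37309 per day.
t_eff = 6.65 × 4.49 / (6.65 + 4.49) ≈ 2.6803 days.
Remaining = 29.1 × (1/2)^(4.91/2.6803) = 29.1 × (1/2)^1.8319 ≈ 8.1741 mCi.

8.17 mCi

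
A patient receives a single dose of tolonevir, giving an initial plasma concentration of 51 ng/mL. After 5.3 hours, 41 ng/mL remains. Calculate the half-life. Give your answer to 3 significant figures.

16.8 hours

A/A₀ = 41/51 ≈ 0.80392.
n = log₂(1.2439) ≈ 0.31487 half-lives elapsed in 5.3 hours.
t½ = 5.3/0.31487 ≈ 16.832 hours.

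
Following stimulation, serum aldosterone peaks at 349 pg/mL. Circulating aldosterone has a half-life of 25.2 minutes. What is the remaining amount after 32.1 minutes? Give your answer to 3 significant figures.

Number of half-lives: n = 32.1/25.2 ≈ 1.2738.
Remaining = 349 × (1/2)^1.2738 = 349 × 0.41357 ≈ 144.33 pg/mL.

144 pg/mL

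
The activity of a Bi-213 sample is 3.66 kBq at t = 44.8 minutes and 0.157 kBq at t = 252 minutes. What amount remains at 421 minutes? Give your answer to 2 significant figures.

Over Δt = 252 − 44.8 = 207.2 minutes, the level fell by a factor of 3.66/0.157 ≈ 23.312.
n = log₂(23.312) ≈ 4.543 half-lives, so t½ = 207.2/4.543 ≈ 45.609 minutes.
From t = 252 to t = 421: 0.157 × (1/2)^((421−252)/45.609) ≈ 0.012035 kBq.

0.012 kBq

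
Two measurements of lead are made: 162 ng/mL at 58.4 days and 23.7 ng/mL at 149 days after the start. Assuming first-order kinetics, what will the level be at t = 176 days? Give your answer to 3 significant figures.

Over Δt = 149 − 58.4 = 90.6 days, the level fell by a factor of 162/23.7 ≈ 6.8354.
n = log₂(6.8354) ≈ 2.773 half-lives, so t½ = 90.6/2.773 ≈ 32.672 days.
From t = 149 to t = 176: 23.7 × (1/2)^((176−149)/32.672) ≈ 13.365 ng/mL.

13.4 ng/mL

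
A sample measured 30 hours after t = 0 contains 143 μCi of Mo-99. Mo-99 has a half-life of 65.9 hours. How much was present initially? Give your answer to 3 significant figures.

196 μCi

Number of half-lives elapsed: n = 30/65.9 ≈ 0.45524.
A₀ = A × 2^n = 143 × 2^0.45524 = 143 × 1.371 ≈ 196.05 μCi.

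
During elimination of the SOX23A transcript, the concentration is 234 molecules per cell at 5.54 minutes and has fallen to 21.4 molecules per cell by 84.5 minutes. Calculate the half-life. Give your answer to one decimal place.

Over Δt = 84.5 − 5.54 = 78.96 minutes, the level fell by a factor of 234/21.4 ≈ 10.935.
n = log₂(10.935) ≈ 3.4508 half-lives, so t½ = 78.96/3.4508 ≈ 22.881 minutes.

22.9 minutes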